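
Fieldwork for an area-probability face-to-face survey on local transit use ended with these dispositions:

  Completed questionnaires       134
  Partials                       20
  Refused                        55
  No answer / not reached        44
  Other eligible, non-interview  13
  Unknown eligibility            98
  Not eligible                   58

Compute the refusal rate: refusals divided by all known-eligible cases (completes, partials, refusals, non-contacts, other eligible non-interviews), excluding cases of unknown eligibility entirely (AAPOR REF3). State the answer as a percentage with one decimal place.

20.7%

Num = 55
Denom = 134 + 20 + 55 + 44 + 13 = 266
REF3 = 55 / 266 = 0.2068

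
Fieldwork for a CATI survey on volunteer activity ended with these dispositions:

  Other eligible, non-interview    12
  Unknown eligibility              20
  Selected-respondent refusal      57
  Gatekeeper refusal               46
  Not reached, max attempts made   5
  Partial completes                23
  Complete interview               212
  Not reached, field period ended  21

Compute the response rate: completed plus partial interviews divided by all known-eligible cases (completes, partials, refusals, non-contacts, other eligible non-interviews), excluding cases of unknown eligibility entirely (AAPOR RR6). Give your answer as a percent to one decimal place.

62.5%

Refused = 46 + 57 = 103
Never reached = 21 + 5 = 26
Top → 212 + 23 = 235
Base → 212 + 23 + 103 + 26 + 12 = 376
RR6 = 235 / 376 = 0.6250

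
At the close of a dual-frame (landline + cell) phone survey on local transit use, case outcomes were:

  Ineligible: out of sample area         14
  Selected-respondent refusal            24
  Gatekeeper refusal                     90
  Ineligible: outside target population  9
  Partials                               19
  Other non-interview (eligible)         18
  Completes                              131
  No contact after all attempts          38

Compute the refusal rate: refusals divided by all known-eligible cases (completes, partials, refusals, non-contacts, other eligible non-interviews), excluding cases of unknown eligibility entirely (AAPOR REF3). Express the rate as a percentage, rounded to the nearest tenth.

35.6%

Refusals = 90 + 24 = 114
Not eligible = 9 + 14 = 23
Numerator: 114
Denom: 131 + 19 + 114 + 38 + 18 = 320
REF3 = 114 / 320 = 0.3563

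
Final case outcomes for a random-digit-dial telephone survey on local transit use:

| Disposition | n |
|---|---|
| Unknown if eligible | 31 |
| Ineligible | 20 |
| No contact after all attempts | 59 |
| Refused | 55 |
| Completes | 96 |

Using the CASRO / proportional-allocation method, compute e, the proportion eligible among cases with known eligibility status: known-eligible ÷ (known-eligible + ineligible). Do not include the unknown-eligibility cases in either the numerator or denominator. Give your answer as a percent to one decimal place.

Eligible (known) → 96 + 55 + 59 = 210
e = 210 / (210 + 20) = 210 / 230 = 0.9130

91.3%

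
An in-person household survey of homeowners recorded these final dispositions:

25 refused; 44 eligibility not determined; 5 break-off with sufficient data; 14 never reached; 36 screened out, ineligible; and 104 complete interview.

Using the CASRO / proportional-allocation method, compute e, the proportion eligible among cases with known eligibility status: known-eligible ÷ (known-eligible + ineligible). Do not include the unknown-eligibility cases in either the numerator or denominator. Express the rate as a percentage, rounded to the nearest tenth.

80.4%

Known eligible = 104 + 5 + 25 + 14 = 148
e = 148 / (148 + 36) = 148 / 184 = 0.8043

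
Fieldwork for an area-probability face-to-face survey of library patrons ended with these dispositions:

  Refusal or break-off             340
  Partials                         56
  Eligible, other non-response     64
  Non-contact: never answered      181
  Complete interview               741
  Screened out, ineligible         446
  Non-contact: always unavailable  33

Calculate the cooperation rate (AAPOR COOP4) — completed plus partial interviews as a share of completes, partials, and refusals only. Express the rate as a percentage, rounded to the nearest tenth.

Never reached = 181 + 33 = 214
Top: 741 + 56 = 797
Denom: 741 + 56 + 340 = 1137
COOP4 = 797 / 1137 = 0.7010

70.1%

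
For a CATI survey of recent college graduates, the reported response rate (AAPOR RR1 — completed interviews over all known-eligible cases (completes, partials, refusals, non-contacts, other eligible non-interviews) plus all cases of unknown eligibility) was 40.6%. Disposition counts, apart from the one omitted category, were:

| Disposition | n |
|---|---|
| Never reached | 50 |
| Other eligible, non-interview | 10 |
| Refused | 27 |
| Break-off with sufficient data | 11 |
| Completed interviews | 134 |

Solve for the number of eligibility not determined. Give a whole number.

RR1 = 134 / D = 0.406
D = 134 / 0.406 = 330.0
Remaining denominator categories sum to 232
eligibility not determined = 330.0 − 232 ≈ 98

98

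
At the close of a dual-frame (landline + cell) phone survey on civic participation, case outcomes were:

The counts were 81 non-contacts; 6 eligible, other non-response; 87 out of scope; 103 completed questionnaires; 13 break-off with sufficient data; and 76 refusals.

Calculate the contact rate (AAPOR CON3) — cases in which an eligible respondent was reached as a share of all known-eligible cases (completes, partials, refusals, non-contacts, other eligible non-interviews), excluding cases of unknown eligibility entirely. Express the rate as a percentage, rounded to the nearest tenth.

Num: 103 + 13 + 76 + 6 = 198
Denominator: 103 + 13 + 76 + 81 + 6 = 279
CON3 = 198 / 279 = 0.7097

71.0%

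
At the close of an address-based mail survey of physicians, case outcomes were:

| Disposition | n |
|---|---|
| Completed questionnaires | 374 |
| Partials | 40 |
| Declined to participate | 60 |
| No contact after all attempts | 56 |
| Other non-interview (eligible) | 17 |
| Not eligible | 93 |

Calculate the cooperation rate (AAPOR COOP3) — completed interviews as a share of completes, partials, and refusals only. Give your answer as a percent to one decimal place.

Numerator → 374
Denom → 374 + 40 + 60 = 474
COOP3 = 374 / 474 = 0.7890

78.9%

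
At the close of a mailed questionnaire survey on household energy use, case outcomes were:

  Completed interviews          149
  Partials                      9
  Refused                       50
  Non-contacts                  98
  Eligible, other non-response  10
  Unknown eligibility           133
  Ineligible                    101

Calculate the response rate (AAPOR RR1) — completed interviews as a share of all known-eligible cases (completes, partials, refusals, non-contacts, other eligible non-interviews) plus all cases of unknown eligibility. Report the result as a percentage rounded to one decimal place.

Top → 149
Denominator → 149 + 9 + 50 + 98 + 10 + 133 = 449
RR1 = 149 / 449 = 0.3318

33.2%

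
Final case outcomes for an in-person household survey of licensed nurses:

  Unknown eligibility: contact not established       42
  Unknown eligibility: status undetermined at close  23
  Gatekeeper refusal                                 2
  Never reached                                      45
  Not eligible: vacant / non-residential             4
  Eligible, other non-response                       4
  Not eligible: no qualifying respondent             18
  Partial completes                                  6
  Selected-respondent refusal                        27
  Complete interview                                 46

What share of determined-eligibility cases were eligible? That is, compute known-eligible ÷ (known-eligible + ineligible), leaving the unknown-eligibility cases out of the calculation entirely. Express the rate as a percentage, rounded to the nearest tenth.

85.5%

Refusals = 2 + 27 = 29
Unknown if eligible = 42 + 23 = 65
Not eligible = 18 + 4 = 22
Known eligible → 46 + 6 + 29 + 45 + 4 = 130
e = 130 / (130 + 22) = 130 / 152 = 0.8553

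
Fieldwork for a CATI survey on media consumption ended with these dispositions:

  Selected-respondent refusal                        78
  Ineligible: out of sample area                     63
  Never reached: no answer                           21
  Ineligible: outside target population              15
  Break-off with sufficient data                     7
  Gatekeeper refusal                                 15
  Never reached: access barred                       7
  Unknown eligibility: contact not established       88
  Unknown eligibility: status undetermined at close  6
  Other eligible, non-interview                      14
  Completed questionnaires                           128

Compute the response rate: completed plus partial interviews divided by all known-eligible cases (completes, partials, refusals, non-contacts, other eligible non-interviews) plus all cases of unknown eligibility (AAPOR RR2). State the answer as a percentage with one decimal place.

37.1%

Refused = 15 + 78 = 93
No contact after all attempts = 21 + 7 = 28
Undetermined eligibility = 88 + 6 = 94
Screened out, ineligible = 15 + 63 = 78
Numerator: 128 + 7 = 135
Base: 128 + 7 + 93 + 28 + 14 + 94 = 364
RR2 = 135 / 364 = 0.3709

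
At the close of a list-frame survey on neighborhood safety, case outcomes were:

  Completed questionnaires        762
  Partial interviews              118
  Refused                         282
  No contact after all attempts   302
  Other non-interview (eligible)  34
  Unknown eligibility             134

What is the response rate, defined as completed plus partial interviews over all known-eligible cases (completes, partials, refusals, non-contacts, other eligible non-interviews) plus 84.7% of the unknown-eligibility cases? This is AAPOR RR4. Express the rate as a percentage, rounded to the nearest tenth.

54.6%

Numerator: 762 + 118 = 880
Determined eligible: 762 + 118 + 282 + 302 + 34 = 1498
Eligible share of unknowns: 0.8470 × 134 = 113.50
Denominator: 1498 + 113.50 = 1611.50
RR4 = 880 / 1611.50 = 0.5461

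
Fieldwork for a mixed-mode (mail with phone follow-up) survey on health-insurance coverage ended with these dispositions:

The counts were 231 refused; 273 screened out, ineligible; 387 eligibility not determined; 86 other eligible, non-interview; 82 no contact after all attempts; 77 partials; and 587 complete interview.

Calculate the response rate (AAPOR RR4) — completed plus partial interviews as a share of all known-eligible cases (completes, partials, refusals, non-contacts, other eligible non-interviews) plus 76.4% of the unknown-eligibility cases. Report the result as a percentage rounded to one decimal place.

48.9%

Num = 587 + 77 = 664
Known eligible = 587 + 77 + 231 + 82 + 86 = 1063
Estimated eligible among unknowns = 0.7640 × 387 = 295.67
Denominator = 1063 + 295.67 = 1358.67
RR4 = 664 / 1358.67 = 0.4887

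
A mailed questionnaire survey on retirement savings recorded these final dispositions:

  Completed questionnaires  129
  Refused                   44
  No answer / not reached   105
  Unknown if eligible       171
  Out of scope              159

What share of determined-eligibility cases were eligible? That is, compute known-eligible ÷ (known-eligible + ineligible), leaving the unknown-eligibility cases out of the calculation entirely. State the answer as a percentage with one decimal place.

63.6%

Eligible (known) → 129 + 44 + 105 = 278
e = 278 / (278 + 159) = 278 / 437 = 0.6362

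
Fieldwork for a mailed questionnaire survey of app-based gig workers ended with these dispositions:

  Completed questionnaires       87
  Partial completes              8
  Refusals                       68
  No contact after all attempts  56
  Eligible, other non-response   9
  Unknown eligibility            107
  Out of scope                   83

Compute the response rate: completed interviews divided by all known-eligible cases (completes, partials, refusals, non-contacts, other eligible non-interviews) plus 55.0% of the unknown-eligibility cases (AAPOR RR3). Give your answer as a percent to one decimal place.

Num → 87
Eligible (known) → 87 + 8 + 68 + 56 + 9 = 228
Eligible share of unknowns → 0.5500 × 107 = 58.85
Denominator → 228 + 58.85 = 286.85
RR3 = 87 / 286.85 = 0.3033

30.3%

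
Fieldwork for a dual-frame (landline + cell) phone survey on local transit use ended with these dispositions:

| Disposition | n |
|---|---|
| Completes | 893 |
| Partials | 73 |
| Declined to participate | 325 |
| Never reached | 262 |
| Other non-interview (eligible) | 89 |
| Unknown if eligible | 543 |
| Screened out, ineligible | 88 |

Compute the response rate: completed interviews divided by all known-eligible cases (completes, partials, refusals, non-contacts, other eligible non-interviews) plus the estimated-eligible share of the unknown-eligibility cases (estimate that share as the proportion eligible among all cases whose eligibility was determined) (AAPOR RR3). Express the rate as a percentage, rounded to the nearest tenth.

41.4%

Top: 893
Determined eligible: 893 + 73 + 325 + 262 + 89 = 1642
e = 1642 / (1642 + 88) = 1642 / 1730 = 0.9491
Eligible share of unknowns: 0.9491 × 543 = 515.36
Denom: 1642 + 515.36 = 2157.36
RR3 = 893 / 2157.36 = 0.4139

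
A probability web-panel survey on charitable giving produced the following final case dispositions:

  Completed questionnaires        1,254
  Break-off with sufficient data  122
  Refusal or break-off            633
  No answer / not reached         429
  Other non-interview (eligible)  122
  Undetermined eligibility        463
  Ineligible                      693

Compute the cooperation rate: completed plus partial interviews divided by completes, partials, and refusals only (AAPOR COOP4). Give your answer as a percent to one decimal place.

68.5%

Top → 1254 + 122 = 1376
Base → 1254 + 122 + 633 = 2009
COOP4 = 1376 / 2009 = 0.6849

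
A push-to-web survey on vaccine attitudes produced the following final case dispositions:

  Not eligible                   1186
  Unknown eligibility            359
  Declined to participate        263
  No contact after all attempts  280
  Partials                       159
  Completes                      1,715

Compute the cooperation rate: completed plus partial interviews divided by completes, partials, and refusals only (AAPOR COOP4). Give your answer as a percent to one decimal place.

Num: 1715 + 159 = 1874
Base: 1715 + 159 + 263 = 2137
COOP4 = 1874 / 2137 = 0.8769

87.7%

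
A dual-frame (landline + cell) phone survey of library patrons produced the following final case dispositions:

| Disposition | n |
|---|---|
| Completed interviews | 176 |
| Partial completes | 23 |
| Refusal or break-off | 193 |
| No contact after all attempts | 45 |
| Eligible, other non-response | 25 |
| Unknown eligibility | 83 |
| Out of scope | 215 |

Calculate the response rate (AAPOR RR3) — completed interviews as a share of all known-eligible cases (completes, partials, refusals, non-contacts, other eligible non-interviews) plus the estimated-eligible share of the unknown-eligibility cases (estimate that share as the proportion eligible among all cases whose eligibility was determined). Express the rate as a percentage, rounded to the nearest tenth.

33.9%

Top = 176
Eligible (known) = 176 + 23 + 193 + 45 + 25 = 462
e = 462 / (462 + 215) = 462 / 677 = 0.6824
Estimated eligible among unknowns = 0.6824 × 83 = 56.64
Denominator = 462 + 56.64 = 518.64
RR3 = 176 / 518.64 = 0.3393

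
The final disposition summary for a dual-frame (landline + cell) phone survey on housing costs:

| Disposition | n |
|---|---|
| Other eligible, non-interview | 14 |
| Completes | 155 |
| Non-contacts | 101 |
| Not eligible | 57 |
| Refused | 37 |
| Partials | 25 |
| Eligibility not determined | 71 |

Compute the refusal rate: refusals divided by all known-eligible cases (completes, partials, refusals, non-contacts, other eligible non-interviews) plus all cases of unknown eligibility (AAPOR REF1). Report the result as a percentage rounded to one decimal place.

Numerator → 37
Denominator → 155 + 25 + 37 + 101 + 14 + 71 = 403
REF1 = 37 / 403 = 0.0918

9.2%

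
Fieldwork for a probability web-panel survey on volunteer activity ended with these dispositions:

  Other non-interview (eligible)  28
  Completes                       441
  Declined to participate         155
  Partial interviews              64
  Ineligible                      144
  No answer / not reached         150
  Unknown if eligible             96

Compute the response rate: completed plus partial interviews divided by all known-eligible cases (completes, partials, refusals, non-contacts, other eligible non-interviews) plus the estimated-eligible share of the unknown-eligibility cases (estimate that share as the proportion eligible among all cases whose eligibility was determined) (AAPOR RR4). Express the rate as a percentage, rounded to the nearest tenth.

Num = 441 + 64 = 505
Eligible (known) = 441 + 64 + 155 + 150 + 28 = 838
e = 838 / (838 + 144) = 838 / 982 = 0.8534
Estimated eligible among unknowns = 0.8534 × 96 = 81.93
Base = 838 + 81.93 = 919.93
RR4 = 505 / 919.93 = 0.5490

54.9%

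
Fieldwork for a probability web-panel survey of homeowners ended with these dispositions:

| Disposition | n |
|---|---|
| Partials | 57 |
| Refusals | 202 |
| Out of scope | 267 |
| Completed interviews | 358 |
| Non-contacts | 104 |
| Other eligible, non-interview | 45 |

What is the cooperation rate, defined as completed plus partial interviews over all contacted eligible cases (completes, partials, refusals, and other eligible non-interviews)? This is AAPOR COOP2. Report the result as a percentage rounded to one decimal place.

62.7%

Num = 358 + 57 = 415
Denominator = 358 + 57 + 202 + 45 = 662
COOP2 = 415 / 662 = 0.6269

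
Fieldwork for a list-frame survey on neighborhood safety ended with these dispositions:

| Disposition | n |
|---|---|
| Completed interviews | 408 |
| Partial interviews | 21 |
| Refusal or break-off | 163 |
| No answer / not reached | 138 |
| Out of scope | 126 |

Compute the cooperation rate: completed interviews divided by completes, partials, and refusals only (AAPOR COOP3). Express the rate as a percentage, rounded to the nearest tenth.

Top = 408
Base = 408 + 21 + 163 = 592
COOP3 = 408 / 592 = 0.6892

68.9%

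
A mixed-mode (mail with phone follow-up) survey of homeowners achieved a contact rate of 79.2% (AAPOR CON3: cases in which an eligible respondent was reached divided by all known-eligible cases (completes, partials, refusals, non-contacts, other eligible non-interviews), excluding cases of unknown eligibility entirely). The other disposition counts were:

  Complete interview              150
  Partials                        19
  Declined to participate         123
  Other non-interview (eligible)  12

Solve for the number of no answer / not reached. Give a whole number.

80

Numerator → 150 + 19 + 123 + 12 = 304
CON3 = 304 / D = 0.792
D = 304 / 0.792 = 383.8
Rest of base = 304
no answer / not reached = 383.8 − 304 ≈ 80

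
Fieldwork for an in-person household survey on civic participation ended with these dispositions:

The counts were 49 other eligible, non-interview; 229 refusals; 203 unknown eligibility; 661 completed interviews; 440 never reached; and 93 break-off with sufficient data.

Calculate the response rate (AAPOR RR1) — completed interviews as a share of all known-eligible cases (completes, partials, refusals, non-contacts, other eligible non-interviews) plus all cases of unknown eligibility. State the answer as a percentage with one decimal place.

Top → 661
Denominator → 661 + 93 + 229 + 440 + 49 + 203 = 1675
RR1 = 661 / 1675 = 0.3946

39.5%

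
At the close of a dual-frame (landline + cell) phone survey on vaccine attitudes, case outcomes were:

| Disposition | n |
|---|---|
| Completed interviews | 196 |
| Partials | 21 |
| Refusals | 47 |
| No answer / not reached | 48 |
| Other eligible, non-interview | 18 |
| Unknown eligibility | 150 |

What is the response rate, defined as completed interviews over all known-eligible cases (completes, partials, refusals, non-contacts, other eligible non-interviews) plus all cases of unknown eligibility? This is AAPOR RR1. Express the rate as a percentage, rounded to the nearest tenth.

Num = 196
Denominator = 196 + 21 + 47 + 48 + 18 + 150 = 480
RR1 = 196 / 480 = 0.4083

40.8%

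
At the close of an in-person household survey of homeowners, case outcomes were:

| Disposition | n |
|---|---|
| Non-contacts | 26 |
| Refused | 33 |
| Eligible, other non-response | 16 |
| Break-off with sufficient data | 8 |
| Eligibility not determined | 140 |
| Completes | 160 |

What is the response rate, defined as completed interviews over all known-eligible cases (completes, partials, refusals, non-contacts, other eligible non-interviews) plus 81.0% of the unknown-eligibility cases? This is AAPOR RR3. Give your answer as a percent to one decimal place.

44.9%

Num: 160
Known eligible: 160 + 8 + 33 + 26 + 16 = 243
Estimated eligible among unknowns: 0.8100 × 140 = 113.40
Denominator: 243 + 113.40 = 356.40
RR3 = 160 / 356.40 = 0.4489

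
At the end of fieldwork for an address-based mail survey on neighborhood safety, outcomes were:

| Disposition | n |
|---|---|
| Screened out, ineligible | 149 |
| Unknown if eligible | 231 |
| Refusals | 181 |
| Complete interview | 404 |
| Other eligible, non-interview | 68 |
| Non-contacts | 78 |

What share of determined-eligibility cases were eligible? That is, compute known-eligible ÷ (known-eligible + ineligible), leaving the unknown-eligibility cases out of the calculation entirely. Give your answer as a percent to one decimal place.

83.1%

Determined eligible: 404 + 181 + 78 + 68 = 731
e = 731 / (731 + 149) = 731 / 880 = 0.8307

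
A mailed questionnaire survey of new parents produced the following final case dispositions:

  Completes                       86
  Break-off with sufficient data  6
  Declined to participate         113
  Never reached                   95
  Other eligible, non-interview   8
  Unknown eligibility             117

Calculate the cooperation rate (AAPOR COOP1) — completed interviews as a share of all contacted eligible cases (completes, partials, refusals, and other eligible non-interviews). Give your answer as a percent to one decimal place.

40.4%

Num → 86
Base → 86 + 6 + 113 + 8 = 213
COOP1 = 86 / 213 = 0.4038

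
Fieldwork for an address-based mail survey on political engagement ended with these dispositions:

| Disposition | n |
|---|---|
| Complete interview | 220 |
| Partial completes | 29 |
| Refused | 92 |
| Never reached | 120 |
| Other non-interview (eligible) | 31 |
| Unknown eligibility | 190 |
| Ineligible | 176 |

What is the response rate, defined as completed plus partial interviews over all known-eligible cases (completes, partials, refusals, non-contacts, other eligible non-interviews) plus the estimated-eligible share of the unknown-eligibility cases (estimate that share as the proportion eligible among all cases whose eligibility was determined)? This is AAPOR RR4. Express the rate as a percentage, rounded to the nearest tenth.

Num → 220 + 29 = 249
Determined eligible → 220 + 29 + 92 + 120 + 31 = 492
e = 492 / (492 + 176) = 492 / 668 = 0.7365
Eligible share of unknowns → 0.7365 × 190 = 139.94
Denom → 492 + 139.94 = 631.94
RR4 = 249 / 631.94 = 0.3940

39.4%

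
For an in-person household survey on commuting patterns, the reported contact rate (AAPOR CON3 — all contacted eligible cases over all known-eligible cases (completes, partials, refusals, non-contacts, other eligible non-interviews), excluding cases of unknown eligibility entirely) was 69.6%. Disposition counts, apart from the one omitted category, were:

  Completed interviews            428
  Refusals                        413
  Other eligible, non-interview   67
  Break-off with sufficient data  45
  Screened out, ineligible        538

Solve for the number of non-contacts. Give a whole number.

Top → 428 + 45 + 413 + 67 = 953
CON3 = 953 / D = 0.696
D = 953 / 0.696 = 1369.3
Remaining denominator categories sum to 953
non-contacts = 1369.3 − 953 ≈ 416

416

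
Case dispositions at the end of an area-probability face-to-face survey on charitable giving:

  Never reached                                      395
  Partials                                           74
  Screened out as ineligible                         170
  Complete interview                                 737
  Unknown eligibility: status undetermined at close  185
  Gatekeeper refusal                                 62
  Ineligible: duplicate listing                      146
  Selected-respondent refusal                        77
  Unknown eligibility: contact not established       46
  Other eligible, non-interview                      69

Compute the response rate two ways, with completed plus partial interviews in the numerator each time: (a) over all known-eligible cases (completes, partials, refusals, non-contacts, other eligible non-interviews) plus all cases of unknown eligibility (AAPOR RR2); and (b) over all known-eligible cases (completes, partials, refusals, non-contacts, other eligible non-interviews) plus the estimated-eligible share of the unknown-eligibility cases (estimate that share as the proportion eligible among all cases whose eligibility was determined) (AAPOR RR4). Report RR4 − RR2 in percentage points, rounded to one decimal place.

Declined to participate = 62 + 77 = 139
Unknown eligibility = 46 + 185 = 231
Ineligible = 170 + 146 = 316
Num → 737 + 74 = 811
Base → 737 + 74 + 139 + 395 + 69 + 231 = 1645
RR2 = 811 / 1645 = 0.4930
Eligible (known) → 737 + 74 + 139 + 395 + 69 = 1414
e = 1414 / (1414 + 316) = 1414 / 1730 = 0.8173
Eligible share of unknowns → 0.8173 × 231 = 188.80
Base → 1414 + 188.80 = 1602.80
RR4 = 811 / 1602.80 = 0.5060
Difference = 50.60 − 49.30 = 1.30 percentage points

1.3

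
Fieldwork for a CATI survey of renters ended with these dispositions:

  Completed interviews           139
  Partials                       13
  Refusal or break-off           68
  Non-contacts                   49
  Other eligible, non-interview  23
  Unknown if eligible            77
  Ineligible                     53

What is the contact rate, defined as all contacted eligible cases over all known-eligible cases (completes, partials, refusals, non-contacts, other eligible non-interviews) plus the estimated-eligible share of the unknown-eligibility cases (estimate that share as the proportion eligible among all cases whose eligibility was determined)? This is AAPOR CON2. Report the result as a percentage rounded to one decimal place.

68.0%

Numerator = 139 + 13 + 68 + 23 = 243
Eligible (known) = 139 + 13 + 68 + 49 + 23 = 292
e = 292 / (292 + 53) = 292 / 345 = 0.8464
Estimated eligible among unknowns = 0.8464 × 77 = 65.17
Denom = 292 + 65.17 = 357.17
CON2 = 243 / 357.17 = 0.6803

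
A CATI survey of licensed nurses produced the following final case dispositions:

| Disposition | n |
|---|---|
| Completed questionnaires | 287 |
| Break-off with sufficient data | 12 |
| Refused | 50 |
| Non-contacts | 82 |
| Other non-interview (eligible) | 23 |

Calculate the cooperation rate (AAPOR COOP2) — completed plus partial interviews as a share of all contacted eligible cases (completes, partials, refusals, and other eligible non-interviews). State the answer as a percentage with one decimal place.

Num: 287 + 12 = 299
Denominator: 287 + 12 + 50 + 23 = 372
COOP2 = 299 / 372 = 0.8038

80.4%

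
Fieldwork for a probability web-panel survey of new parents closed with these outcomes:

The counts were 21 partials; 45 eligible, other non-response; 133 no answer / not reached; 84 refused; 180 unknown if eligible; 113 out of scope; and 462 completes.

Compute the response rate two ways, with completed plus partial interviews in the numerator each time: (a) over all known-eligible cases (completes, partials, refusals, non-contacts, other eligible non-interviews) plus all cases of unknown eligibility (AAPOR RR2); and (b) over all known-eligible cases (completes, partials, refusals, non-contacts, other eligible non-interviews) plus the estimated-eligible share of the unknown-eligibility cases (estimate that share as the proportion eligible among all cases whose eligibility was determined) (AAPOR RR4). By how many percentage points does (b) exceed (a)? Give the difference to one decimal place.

1.4

Top = 462 + 21 = 483
Denominator = 462 + 21 + 84 + 133 + 45 + 180 = 925
RR2 = 483 / 925 = 0.5222
Eligible (known) = 462 + 21 + 84 + 133 + 45 = 745
e = 745 / (745 + 113) = 745 / 858 = 0.8683
e × U = 0.8683 × 180 = 156.29
Denominator = 745 + 156.29 = 901.29
RR4 = 483 / 901.29 = 0.5359
Difference = 53.59 − 52.22 = 1.37 percentage points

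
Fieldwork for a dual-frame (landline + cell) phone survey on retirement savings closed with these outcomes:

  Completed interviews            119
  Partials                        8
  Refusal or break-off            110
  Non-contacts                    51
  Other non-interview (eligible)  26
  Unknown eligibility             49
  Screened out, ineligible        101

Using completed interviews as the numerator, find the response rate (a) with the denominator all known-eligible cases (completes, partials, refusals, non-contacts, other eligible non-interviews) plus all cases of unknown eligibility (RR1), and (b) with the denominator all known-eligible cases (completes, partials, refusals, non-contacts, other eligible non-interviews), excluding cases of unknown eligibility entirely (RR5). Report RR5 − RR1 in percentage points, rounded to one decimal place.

5.1

Top: 119
Base: 119 + 8 + 110 + 51 + 26 + 49 = 363
RR1 = 119 / 363 = 0.3278
Base: 119 + 8 + 110 + 51 + 26 = 314
RR5 = 119 / 314 = 0.3790
Difference = 37.90 − 32.78 = 5.12 percentage points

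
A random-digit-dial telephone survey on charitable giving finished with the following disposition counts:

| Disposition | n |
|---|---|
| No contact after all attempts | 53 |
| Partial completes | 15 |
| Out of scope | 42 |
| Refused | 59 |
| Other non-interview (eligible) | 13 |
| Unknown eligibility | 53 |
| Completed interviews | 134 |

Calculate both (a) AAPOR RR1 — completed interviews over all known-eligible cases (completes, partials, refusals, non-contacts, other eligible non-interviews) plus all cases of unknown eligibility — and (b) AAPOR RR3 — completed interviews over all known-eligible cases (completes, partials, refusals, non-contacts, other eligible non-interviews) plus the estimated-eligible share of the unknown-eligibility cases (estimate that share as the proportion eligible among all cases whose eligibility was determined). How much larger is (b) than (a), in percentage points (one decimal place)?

0.9

Numerator → 134
Denom → 134 + 15 + 59 + 53 + 13 + 53 = 327
RR1 = 134 / 327 = 0.4098
Determined eligible → 134 + 15 + 59 + 53 + 13 = 274
e = 274 / (274 + 42) = 274 / 316 = 0.8671
e × U → 0.8671 × 53 = 45.96
Denom → 274 + 45.96 = 319.96
RR3 = 134 / 319.96 = 0.4188
Difference = 41.88 − 40.98 = 0.90 percentage points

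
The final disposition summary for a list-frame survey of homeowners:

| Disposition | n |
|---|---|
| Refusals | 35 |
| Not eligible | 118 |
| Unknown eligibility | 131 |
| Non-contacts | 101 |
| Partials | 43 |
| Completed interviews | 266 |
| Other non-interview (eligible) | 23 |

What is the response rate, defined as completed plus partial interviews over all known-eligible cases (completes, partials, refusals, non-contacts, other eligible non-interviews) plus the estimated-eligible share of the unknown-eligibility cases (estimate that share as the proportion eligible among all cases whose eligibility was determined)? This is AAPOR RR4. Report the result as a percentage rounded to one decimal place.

54.0%

Top → 266 + 43 = 309
Known eligible → 266 + 43 + 35 + 101 + 23 = 468
e = 468 / (468 + 118) = 468 / 586 = 0.7986
e × U → 0.7986 × 131 = 104.62
Denom → 468 + 104.62 = 572.62
RR4 = 309 / 572.62 = 0.5396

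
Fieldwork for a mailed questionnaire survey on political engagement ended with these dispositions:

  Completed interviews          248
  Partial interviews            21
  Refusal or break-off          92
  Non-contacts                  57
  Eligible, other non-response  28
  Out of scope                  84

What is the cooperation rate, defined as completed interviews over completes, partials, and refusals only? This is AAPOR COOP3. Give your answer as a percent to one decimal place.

Top: 248
Denominator: 248 + 21 + 92 = 361
COOP3 = 248 / 361 = 0.6870

68.7%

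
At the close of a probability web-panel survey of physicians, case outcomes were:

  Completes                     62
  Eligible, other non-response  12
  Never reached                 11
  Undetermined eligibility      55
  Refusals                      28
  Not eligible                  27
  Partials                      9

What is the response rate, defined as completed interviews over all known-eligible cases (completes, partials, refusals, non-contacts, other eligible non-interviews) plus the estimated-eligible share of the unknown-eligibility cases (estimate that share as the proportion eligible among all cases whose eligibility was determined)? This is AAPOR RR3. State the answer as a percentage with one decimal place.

Num = 62
Eligible (known) = 62 + 9 + 28 + 11 + 12 = 122
e = 122 / (122 + 27) = 122 / 149 = 0.8188
e × U = 0.8188 × 55 = 45.03
Denom = 122 + 45.03 = 167.03
RR3 = 62 / 167.03 = 0.3712

37.1%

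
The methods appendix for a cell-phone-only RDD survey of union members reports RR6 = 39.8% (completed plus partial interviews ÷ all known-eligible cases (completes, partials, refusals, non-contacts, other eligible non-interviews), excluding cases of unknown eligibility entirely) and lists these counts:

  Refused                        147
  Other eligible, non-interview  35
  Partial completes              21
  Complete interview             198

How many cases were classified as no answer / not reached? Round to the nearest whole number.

149

Numerator = 198 + 21 = 219
RR6 = 219 / D = 0.398
D = 219 / 0.398 = 550.3
Other denominator terms total 401
no answer / not reached = 550.3 − 401 ≈ 149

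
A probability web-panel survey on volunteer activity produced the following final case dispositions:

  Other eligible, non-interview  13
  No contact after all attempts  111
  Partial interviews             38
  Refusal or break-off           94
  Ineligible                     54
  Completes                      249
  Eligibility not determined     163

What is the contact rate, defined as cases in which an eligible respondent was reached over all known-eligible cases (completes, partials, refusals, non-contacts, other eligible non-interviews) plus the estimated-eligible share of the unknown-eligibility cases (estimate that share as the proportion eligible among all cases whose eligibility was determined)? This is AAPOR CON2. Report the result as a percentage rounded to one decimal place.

Num: 249 + 38 + 94 + 13 = 394
Eligible (known): 249 + 38 + 94 + 111 + 13 = 505
e = 505 / (505 + 54) = 505 / 559 = 0.9034
e × U: 0.9034 × 163 = 147.25
Base: 505 + 147.25 = 652.25
CON2 = 394 / 652.25 = 0.6041

60.4%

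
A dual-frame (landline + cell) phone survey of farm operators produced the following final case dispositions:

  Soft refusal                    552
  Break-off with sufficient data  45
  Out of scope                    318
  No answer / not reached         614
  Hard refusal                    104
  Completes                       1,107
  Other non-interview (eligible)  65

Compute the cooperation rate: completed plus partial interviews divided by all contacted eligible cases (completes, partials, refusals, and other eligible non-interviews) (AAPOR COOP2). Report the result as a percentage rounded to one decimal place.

Refused = 104 + 552 = 656
Top = 1107 + 45 = 1152
Denom = 1107 + 45 + 656 + 65 = 1873
COOP2 = 1152 / 1873 = 0.6151

61.5%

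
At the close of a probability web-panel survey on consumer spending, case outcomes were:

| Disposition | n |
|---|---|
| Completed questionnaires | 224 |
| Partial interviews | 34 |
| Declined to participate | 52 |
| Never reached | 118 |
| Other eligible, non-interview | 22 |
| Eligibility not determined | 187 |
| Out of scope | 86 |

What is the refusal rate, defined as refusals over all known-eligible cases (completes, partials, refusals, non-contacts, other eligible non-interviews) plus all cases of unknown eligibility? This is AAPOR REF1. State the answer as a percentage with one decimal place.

8.2%

Numerator: 52
Denom: 224 + 34 + 52 + 118 + 22 + 187 = 637
REF1 = 52 / 637 = 0.0816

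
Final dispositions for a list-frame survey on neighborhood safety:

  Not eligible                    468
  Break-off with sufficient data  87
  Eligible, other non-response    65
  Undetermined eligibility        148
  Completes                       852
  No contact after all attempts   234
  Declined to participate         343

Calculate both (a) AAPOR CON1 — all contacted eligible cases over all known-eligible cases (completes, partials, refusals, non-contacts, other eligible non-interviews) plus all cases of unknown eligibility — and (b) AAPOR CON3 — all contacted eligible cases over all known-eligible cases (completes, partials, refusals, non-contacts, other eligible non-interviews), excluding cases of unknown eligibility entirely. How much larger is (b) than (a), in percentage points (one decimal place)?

Top: 852 + 87 + 343 + 65 = 1347
Denom: 852 + 87 + 343 + 234 + 65 + 148 = 1729
CON1 = 1347 / 1729 = 0.7791
Denom: 852 + 87 + 343 + 234 + 65 = 1581
CON3 = 1347 / 1581 = 0.8520
Difference = 85.20 − 77.91 = 7.29 percentage points

7.3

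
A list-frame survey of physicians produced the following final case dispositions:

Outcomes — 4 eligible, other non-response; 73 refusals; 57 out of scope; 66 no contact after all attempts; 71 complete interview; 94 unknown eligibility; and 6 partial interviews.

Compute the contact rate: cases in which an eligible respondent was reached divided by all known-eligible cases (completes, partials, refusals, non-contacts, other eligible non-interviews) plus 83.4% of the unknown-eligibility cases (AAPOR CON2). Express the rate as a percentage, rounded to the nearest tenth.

51.6%

Numerator: 71 + 6 + 73 + 4 = 154
Eligible (known): 71 + 6 + 73 + 66 + 4 = 220
e × U: 0.8340 × 94 = 78.40
Denom: 220 + 78.40 = 298.40
CON2 = 154 / 298.40 = 0.5161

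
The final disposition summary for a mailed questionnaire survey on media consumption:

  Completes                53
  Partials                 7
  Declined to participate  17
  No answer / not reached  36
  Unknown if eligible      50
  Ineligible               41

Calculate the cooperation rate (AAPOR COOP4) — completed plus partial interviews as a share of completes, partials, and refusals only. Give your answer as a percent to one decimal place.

77.9%

Num = 53 + 7 = 60
Base = 53 + 7 + 17 = 77
COOP4 = 60 / 77 = 0.7792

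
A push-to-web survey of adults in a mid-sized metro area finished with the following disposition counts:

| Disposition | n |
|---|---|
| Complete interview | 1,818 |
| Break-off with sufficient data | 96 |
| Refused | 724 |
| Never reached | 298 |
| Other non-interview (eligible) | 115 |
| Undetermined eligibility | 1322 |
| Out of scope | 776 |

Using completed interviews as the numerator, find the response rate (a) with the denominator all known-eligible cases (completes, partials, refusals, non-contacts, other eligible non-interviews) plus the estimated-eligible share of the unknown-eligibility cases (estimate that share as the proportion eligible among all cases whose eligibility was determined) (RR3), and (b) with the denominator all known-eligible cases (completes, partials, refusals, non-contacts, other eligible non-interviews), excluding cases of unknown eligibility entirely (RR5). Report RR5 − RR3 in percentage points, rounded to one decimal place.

15.3

Top = 1818
Eligible (known) = 1818 + 96 + 724 + 298 + 115 = 3051
e = 3051 / (3051 + 776) = 3051 / 3827 = 0.7972
Estimated eligible among unknowns = 0.7972 × 1322 = 1053.90
Base = 3051 + 1053.90 = 4104.90
RR3 = 1818 / 4104.90 = 0.4429
Base = 1818 + 96 + 724 + 298 + 115 = 3051
RR5 = 1818 / 3051 = 0.5959
Difference = 59.59 − 44.29 = 15.30 percentage points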